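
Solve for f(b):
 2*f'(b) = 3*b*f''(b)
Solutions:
 f(b) = C1 + C2*b^(5/3)


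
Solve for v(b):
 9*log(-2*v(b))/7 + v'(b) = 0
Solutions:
 7*Integral(1/(log(-_y) + log(2)), (_y, v(b)))/9 = C1 - b


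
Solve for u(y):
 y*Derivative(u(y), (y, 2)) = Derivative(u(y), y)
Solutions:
 u(y) = C1 + C2*y^2


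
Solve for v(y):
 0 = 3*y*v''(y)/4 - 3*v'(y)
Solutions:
 v(y) = C1 + C2*y^5


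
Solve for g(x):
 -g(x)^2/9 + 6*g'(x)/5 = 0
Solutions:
 g(x) = -54/(C1 + 5*x)


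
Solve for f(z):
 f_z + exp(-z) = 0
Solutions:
 f(z) = C1 + exp(-z)


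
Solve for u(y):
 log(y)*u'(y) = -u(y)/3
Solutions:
 u(y) = C1*exp(-li(y)/3)


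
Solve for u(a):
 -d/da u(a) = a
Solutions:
 u(a) = C1 - a^2/2


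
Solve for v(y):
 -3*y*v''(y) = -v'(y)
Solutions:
 v(y) = C1 + C2*y^(4/3)


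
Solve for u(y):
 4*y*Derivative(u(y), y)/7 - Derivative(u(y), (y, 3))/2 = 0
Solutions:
 u(y) = C1 + Integral(C2*airyai(2*7^(2/3)*y/7) + C3*airybi(2*7^(2/3)*y/7), y)


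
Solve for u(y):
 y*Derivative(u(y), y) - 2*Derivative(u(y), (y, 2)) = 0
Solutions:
 u(y) = C1 + C2*erfi(y/2)


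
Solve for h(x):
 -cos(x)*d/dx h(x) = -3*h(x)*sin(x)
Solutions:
 h(x) = C1/cos(x)^3


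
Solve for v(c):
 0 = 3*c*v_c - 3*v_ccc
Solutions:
 v(c) = C1 + Integral(C2*airyai(c) + C3*airybi(c), c)


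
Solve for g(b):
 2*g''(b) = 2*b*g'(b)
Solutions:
 g(b) = C1 + C2*erfi(sqrt(2)*b/2)


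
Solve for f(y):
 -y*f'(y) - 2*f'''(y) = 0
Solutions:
 f(y) = C1 + Integral(C2*airyai(-2^(2/3)*y/2) + C3*airybi(-2^(2/3)*y/2), y)


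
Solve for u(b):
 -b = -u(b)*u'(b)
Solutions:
 u(b) = -sqrt(C1 + b^2)
 u(b) = sqrt(C1 + b^2)


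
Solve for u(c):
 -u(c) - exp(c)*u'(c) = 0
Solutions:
 u(c) = C1*exp(exp(-c))


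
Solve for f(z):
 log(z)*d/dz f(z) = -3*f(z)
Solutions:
 f(z) = C1*exp(-3*li(z))


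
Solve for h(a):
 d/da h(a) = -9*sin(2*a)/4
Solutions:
 h(a) = C1 + 9*cos(2*a)/8


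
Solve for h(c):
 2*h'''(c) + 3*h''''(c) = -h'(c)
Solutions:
 h(c) = C1 + C4*exp(-c) + (C2*sin(sqrt(11)*c/6) + C3*cos(sqrt(11)*c/6))*exp(c/6)


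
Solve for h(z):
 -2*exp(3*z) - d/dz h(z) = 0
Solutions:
 h(z) = C1 - 2*exp(3*z)/3


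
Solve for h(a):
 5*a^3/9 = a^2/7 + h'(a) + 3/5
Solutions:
 h(a) = C1 + 5*a^4/36 - a^3/21 - 3*a/5


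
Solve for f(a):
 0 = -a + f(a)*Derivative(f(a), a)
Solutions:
 f(a) = -sqrt(C1 + a^2)
 f(a) = sqrt(C1 + a^2)


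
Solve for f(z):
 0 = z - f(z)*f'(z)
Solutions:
 f(z) = -sqrt(C1 + z^2)
 f(z) = sqrt(C1 + z^2)


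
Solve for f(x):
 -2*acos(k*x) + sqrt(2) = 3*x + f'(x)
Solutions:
 f(x) = C1 - 3*x^2/2 + sqrt(2)*x - 2*Piecewise((x*acos(k*x) - sqrt(-k^2*x^2 + 1)/k, Ne(k, 0)), (pi*x/2, True))


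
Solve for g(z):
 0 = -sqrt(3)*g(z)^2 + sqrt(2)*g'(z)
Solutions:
 g(z) = -2/(C1 + sqrt(6)*z)


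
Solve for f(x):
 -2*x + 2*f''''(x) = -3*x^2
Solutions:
 f(x) = C1 + C2*x + C3*x^2 + C4*x^3 - x^6/240 + x^5/120


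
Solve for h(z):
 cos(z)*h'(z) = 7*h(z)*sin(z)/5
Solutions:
 h(z) = C1/cos(z)^(7/5)


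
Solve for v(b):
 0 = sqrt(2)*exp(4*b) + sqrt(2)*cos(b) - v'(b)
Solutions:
 v(b) = C1 + sqrt(2)*exp(4*b)/4 + sqrt(2)*sin(b)


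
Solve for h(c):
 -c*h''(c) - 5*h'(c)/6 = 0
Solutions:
 h(c) = C1 + C2*c^(1/6)


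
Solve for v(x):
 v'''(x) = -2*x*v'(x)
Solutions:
 v(x) = C1 + Integral(C2*airyai(-2^(1/3)*x) + C3*airybi(-2^(1/3)*x), x)


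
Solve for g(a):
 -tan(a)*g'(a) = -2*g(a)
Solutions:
 g(a) = C1*sin(a)^2


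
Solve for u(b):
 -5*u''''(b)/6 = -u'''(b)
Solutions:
 u(b) = C1 + C2*b + C3*b^2 + C4*exp(6*b/5)


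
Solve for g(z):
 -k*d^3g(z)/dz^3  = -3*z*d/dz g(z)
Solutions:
 g(z) = C1 + Integral(C2*airyai(3^(1/3)*z*(1/k)^(1/3)) + C3*airybi(3^(1/3)*z*(1/k)^(1/3)), z)


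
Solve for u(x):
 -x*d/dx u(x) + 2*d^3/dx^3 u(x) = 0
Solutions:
 u(x) = C1 + Integral(C2*airyai(2^(2/3)*x/2) + C3*airybi(2^(2/3)*x/2), x)


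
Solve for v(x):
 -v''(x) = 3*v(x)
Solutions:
 v(x) = C1*sin(sqrt(3)*x) + C2*cos(sqrt(3)*x)


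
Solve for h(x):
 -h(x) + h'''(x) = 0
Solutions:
 h(x) = C3*exp(x) + (C1*sin(sqrt(3)*x/2) + C2*cos(sqrt(3)*x/2))*exp(-x/2)


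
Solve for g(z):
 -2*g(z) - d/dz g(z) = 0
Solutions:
 g(z) = C1*exp(-2*z)


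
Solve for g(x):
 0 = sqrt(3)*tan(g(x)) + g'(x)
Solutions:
 g(x) = pi - asin(C1*exp(-sqrt(3)*x))
 g(x) = asin(C1*exp(-sqrt(3)*x))


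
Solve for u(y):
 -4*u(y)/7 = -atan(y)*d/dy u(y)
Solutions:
 u(y) = C1*exp(4*Integral(1/atan(y), y)/7)


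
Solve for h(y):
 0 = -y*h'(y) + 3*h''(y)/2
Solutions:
 h(y) = C1 + C2*erfi(sqrt(3)*y/3)


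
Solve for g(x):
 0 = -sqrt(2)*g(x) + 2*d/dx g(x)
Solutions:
 g(x) = C1*exp(sqrt(2)*x/2)


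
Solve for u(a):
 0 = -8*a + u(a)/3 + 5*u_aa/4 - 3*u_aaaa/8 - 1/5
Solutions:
 u(a) = C1*exp(-sqrt(3)*a*sqrt(5 + sqrt(33))/3) + C2*exp(sqrt(3)*a*sqrt(5 + sqrt(33))/3) + C3*sin(sqrt(3)*a*sqrt(-5 + sqrt(33))/3) + C4*cos(sqrt(3)*a*sqrt(-5 + sqrt(33))/3) + 24*a + 3/5


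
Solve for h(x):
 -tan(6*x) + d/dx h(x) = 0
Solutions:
 h(x) = C1 - log(cos(6*x))/6


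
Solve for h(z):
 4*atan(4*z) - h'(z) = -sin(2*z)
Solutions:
 h(z) = C1 + 4*z*atan(4*z) - log(16*z^2 + 1)/2 - cos(2*z)/2


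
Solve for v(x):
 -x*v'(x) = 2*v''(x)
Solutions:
 v(x) = C1 + C2*erf(x/2)


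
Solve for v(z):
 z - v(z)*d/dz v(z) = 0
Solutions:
 v(z) = -sqrt(C1 + z^2)
 v(z) = sqrt(C1 + z^2)


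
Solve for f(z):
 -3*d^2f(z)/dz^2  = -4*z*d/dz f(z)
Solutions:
 f(z) = C1 + C2*erfi(sqrt(6)*z/3)


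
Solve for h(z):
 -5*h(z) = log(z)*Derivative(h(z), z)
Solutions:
 h(z) = C1*exp(-5*li(z))


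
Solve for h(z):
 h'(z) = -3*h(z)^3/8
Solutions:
 h(z) = -2*sqrt(-1/(C1 - 3*z))
 h(z) = 2*sqrt(-1/(C1 - 3*z))


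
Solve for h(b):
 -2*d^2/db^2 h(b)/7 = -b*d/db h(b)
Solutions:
 h(b) = C1 + C2*erfi(sqrt(7)*b/2)


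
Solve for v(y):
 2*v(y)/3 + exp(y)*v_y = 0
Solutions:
 v(y) = C1*exp(2*exp(-y)/3)


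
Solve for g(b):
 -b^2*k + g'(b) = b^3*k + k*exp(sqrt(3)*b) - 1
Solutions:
 g(b) = C1 + b^4*k/4 + b^3*k/3 - b + sqrt(3)*k*exp(sqrt(3)*b)/3


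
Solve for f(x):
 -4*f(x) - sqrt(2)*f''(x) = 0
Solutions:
 f(x) = C1*sin(2^(3/4)*x) + C2*cos(2^(3/4)*x)


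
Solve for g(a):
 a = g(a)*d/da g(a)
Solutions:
 g(a) = -sqrt(C1 + a^2)
 g(a) = sqrt(C1 + a^2)


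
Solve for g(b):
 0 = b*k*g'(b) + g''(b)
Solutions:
 g(b) = Piecewise((-sqrt(2)*sqrt(pi)*C1*erf(sqrt(2)*b*sqrt(k)/2)/(2*sqrt(k)) - C2, (k > 0) | (k < 0)), (-C1*b - C2, True))


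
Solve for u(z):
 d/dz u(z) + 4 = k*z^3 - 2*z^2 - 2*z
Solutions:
 u(z) = C1 + k*z^4/4 - 2*z^3/3 - z^2 - 4*z


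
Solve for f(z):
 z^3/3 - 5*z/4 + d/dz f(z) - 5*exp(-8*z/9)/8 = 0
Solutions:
 f(z) = C1 - z^4/12 + 5*z^2/8 - 45*exp(-8*z/9)/64


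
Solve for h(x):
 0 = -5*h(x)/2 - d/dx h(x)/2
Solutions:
 h(x) = C1*exp(-5*x)


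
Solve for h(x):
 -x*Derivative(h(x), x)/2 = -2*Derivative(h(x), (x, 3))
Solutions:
 h(x) = C1 + Integral(C2*airyai(2^(1/3)*x/2) + C3*airybi(2^(1/3)*x/2), x)


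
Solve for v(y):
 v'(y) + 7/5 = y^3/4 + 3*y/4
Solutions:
 v(y) = C1 + y^4/16 + 3*y^2/8 - 7*y/5


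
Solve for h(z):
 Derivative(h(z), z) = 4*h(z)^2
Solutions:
 h(z) = -1/(C1 + 4*z)


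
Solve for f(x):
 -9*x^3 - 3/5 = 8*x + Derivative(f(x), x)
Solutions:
 f(x) = C1 - 9*x^4/4 - 4*x^2 - 3*x/5


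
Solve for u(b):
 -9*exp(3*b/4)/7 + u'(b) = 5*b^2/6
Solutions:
 u(b) = C1 + 5*b^3/18 + 12*exp(3*b/4)/7


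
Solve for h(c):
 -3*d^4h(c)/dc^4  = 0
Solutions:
 h(c) = C1 + C2*c + C3*c^2 + C4*c^3


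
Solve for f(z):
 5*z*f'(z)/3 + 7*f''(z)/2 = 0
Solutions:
 f(z) = C1 + C2*erf(sqrt(105)*z/21)


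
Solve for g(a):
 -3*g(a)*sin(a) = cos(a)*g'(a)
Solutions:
 g(a) = C1*cos(a)^3


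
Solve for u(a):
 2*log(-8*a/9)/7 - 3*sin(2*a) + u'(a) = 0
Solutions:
 u(a) = C1 - 2*a*log(-a)/7 - 6*a*log(2)/7 + 2*a/7 + 4*a*log(3)/7 - 3*cos(2*a)/2


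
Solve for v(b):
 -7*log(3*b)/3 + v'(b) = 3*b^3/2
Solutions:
 v(b) = C1 + 3*b^4/8 + 7*b*log(b)/3 - 7*b/3 + 7*b*log(3)/3


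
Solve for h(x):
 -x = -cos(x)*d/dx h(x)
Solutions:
 h(x) = C1 + Integral(x/cos(x), x)


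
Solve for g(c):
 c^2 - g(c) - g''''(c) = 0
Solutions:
 g(c) = c^2 + (C1*sin(sqrt(2)*c/2) + C2*cos(sqrt(2)*c/2))*exp(-sqrt(2)*c/2) + (C3*sin(sqrt(2)*c/2) + C4*cos(sqrt(2)*c/2))*exp(sqrt(2)*c/2)


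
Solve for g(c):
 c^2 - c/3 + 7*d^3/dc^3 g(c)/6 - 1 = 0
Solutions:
 g(c) = C1 + C2*c + C3*c^2 - c^5/70 + c^4/84 + c^3/7


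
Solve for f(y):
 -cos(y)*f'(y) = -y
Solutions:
 f(y) = C1 + Integral(y/cos(y), y)


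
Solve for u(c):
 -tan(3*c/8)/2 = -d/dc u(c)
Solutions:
 u(c) = C1 - 4*log(cos(3*c/8))/3


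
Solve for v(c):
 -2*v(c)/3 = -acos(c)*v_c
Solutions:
 v(c) = C1*exp(2*Integral(1/acos(c), c)/3)


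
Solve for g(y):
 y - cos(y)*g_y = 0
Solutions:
 g(y) = C1 + Integral(y/cos(y), y)


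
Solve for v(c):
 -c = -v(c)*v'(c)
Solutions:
 v(c) = -sqrt(C1 + c^2)
 v(c) = sqrt(C1 + c^2)


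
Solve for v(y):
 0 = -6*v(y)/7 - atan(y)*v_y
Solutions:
 v(y) = C1*exp(-6*Integral(1/atan(y), y)/7)


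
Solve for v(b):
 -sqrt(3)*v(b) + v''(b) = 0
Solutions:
 v(b) = C1*exp(-3^(1/4)*b) + C2*exp(3^(1/4)*b)


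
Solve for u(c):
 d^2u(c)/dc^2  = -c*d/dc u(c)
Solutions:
 u(c) = C1 + C2*erf(sqrt(2)*c/2)


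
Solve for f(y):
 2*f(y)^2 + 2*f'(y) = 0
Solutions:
 f(y) = 1/(C1 + y)


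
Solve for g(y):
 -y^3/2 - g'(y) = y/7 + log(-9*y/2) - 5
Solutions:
 g(y) = C1 - y^4/8 - y^2/14 - y*log(-y) + y*(-2*log(3) + log(2) + 6)


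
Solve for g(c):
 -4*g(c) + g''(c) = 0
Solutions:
 g(c) = C1*exp(-2*c) + C2*exp(2*c)


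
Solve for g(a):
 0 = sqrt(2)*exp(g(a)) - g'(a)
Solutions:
 g(a) = log(-1/(C1 + sqrt(2)*a))


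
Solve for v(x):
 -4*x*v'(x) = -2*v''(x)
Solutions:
 v(x) = C1 + C2*erfi(x)


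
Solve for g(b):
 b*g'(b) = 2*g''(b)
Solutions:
 g(b) = C1 + C2*erfi(b/2)


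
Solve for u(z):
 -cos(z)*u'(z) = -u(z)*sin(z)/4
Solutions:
 u(z) = C1/cos(z)^(1/4)


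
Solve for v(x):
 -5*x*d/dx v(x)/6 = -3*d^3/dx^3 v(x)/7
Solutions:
 v(x) = C1 + Integral(C2*airyai(420^(1/3)*x/6) + C3*airybi(420^(1/3)*x/6), x)


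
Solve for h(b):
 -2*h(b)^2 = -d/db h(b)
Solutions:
 h(b) = -1/(C1 + 2*b)


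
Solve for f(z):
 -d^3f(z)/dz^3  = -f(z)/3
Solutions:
 f(z) = C3*exp(3^(2/3)*z/3) + (C1*sin(3^(1/6)*z/2) + C2*cos(3^(1/6)*z/2))*exp(-3^(2/3)*z/6)


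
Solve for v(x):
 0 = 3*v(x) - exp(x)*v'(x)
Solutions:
 v(x) = C1*exp(-3*exp(-x))


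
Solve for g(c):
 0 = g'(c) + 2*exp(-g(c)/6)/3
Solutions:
 g(c) = 6*log(C1 - c/9)


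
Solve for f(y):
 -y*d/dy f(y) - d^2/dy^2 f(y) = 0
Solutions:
 f(y) = C1 + C2*erf(sqrt(2)*y/2)


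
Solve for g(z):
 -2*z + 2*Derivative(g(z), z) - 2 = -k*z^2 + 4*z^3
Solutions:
 g(z) = C1 - k*z^3/6 + z^4/2 + z^2/2 + z


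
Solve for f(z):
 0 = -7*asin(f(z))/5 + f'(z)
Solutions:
 Integral(1/asin(_y), (_y, f(z))) = C1 + 7*z/5


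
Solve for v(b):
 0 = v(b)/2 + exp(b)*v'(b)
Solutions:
 v(b) = C1*exp(exp(-b)/2)


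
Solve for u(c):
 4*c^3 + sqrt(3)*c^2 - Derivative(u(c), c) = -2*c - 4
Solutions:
 u(c) = C1 + c^4 + sqrt(3)*c^3/3 + c^2 + 4*c


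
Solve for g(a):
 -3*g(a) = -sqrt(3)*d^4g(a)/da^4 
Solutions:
 g(a) = C1*exp(-3^(1/8)*a) + C2*exp(3^(1/8)*a) + C3*sin(3^(1/8)*a) + C4*cos(3^(1/8)*a)


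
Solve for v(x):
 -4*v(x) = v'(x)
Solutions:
 v(x) = C1*exp(-4*x)


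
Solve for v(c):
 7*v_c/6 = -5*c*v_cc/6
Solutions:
 v(c) = C1 + C2/c^(2/5)


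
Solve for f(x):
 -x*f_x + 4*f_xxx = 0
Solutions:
 f(x) = C1 + Integral(C2*airyai(2^(1/3)*x/2) + C3*airybi(2^(1/3)*x/2), x)


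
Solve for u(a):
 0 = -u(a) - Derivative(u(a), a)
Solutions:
 u(a) = C1*exp(-a)


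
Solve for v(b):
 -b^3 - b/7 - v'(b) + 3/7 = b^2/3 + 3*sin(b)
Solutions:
 v(b) = C1 - b^4/4 - b^3/9 - b^2/14 + 3*b/7 + 3*cos(b)


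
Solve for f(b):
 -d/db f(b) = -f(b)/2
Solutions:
 f(b) = C1*exp(b/2)


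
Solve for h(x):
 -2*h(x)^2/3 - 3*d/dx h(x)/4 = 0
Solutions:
 h(x) = 9/(C1 + 8*x)


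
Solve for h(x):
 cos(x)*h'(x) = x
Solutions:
 h(x) = C1 + Integral(x/cos(x), x)


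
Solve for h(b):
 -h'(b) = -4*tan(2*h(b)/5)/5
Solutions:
 h(b) = -5*asin(C1*exp(8*b/25))/2 + 5*pi/2
 h(b) = 5*asin(C1*exp(8*b/25))/2


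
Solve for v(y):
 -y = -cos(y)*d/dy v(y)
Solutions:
 v(y) = C1 + Integral(y/cos(y), y)


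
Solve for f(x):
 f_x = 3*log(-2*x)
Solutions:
 f(x) = C1 + 3*x*log(-x) + 3*x*(-1 + log(2))


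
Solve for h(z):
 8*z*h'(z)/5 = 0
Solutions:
 h(z) = C1


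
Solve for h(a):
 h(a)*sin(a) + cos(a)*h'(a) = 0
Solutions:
 h(a) = C1*cos(a)


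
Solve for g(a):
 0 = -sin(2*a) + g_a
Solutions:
 g(a) = C1 - cos(2*a)/2


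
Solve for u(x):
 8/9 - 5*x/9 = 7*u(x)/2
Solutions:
 u(x) = 16/63 - 10*x/63


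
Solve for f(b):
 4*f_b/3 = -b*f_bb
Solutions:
 f(b) = C1 + C2/b^(1/3)


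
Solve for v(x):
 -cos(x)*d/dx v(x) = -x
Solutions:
 v(x) = C1 + Integral(x/cos(x), x)


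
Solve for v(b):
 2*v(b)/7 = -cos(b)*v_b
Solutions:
 v(b) = C1*(sin(b) - 1)^(1/7)/(sin(b) + 1)^(1/7)


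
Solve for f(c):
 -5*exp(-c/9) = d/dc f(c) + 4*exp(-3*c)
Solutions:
 f(c) = C1 + 4*exp(-3*c)/3 + 45*exp(-c/9)


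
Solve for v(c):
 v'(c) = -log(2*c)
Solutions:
 v(c) = C1 - c*log(c) - c*log(2) + c


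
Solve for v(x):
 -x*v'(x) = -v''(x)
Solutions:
 v(x) = C1 + C2*erfi(sqrt(2)*x/2)


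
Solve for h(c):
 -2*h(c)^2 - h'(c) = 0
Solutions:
 h(c) = 1/(C1 + 2*c)


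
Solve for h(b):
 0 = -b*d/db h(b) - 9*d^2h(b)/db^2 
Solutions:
 h(b) = C1 + C2*erf(sqrt(2)*b/6)


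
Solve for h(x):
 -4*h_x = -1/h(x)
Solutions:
 h(x) = -sqrt(C1 + 2*x)/2
 h(x) = sqrt(C1 + 2*x)/2


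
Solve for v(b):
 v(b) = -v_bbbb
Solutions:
 v(b) = (C1*sin(sqrt(2)*b/2) + C2*cos(sqrt(2)*b/2))*exp(-sqrt(2)*b/2) + (C3*sin(sqrt(2)*b/2) + C4*cos(sqrt(2)*b/2))*exp(sqrt(2)*b/2)


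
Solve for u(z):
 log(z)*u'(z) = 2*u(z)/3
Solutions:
 u(z) = C1*exp(2*li(z)/3)


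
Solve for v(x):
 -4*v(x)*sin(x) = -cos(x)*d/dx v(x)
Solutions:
 v(x) = C1/cos(x)^4


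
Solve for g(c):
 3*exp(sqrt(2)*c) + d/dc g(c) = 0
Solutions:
 g(c) = C1 - 3*sqrt(2)*exp(sqrt(2)*c)/2


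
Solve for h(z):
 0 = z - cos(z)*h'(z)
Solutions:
 h(z) = C1 + Integral(z/cos(z), z)


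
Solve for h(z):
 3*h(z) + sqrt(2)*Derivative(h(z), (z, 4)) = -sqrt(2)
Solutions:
 h(z) = (C1*sin(2^(3/8)*3^(1/4)*z/2) + C2*cos(2^(3/8)*3^(1/4)*z/2))*exp(-2^(3/8)*3^(1/4)*z/2) + (C3*sin(2^(3/8)*3^(1/4)*z/2) + C4*cos(2^(3/8)*3^(1/4)*z/2))*exp(2^(3/8)*3^(1/4)*z/2) - sqrt(2)/3


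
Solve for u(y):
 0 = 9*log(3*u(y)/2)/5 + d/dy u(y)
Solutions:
 -5*Integral(1/(-log(_y) - log(3) + log(2)), (_y, u(y)))/9 = C1 - y


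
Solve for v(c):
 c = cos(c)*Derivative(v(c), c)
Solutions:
 v(c) = C1 + Integral(c/cos(c), c)


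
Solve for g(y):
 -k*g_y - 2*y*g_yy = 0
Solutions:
 g(y) = C1 + y^(1 - re(k)/2)*(C2*sin(log(y)*Abs(im(k))/2) + C3*cos(log(y)*im(k)/2))


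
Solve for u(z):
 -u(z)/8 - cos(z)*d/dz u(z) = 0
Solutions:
 u(z) = C1*(sin(z) - 1)^(1/16)/(sin(z) + 1)^(1/16)


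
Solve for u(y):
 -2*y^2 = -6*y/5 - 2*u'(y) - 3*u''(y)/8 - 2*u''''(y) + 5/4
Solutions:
 u(y) = C1 + C2*exp(-y*(-(32 + 5*sqrt(41))^(1/3) + (32 + 5*sqrt(41))^(-1/3))/8)*sin(sqrt(3)*y*((32 + 5*sqrt(41))^(-1/3) + (32 + 5*sqrt(41))^(1/3))/8) + C3*exp(-y*(-(32 + 5*sqrt(41))^(1/3) + (32 + 5*sqrt(41))^(-1/3))/8)*cos(sqrt(3)*y*((32 + 5*sqrt(41))^(-1/3) + (32 + 5*sqrt(41))^(1/3))/8) + C4*exp(y*(-(32 + 5*sqrt(41))^(1/3) + (32 + 5*sqrt(41))^(-1/3))/4) + y^3/3 - 39*y^2/80 + 517*y/640


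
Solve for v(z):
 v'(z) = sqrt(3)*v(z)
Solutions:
 v(z) = C1*exp(sqrt(3)*z)


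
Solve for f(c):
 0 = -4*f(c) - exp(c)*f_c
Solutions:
 f(c) = C1*exp(4*exp(-c))


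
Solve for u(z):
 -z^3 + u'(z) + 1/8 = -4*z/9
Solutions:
 u(z) = C1 + z^4/4 - 2*z^2/9 - z/8


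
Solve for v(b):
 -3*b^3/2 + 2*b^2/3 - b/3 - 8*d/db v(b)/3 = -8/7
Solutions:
 v(b) = C1 - 9*b^4/64 + b^3/12 - b^2/16 + 3*b/7


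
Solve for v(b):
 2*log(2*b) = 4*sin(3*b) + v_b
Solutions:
 v(b) = C1 + 2*b*log(b) - 2*b + 2*b*log(2) + 4*cos(3*b)/3


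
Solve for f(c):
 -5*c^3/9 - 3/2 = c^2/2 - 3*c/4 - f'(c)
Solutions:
 f(c) = C1 + 5*c^4/36 + c^3/6 - 3*c^2/8 + 3*c/2


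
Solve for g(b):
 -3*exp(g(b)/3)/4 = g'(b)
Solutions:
 g(b) = 3*log(1/(C1 + 3*b)) + 3*log(12)


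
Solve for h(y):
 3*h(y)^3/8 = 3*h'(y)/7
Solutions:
 h(y) = -2*sqrt(-1/(C1 + 7*y))
 h(y) = 2*sqrt(-1/(C1 + 7*y))


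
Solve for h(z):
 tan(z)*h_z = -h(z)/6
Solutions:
 h(z) = C1/sin(z)^(1/6)


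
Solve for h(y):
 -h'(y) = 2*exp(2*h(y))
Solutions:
 h(y) = log(-sqrt(-1/(C1 - 2*y))) - log(2)/2
 h(y) = log(-1/(C1 - 2*y))/2 - log(2)/2


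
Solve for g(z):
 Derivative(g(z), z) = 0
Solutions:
 g(z) = C1


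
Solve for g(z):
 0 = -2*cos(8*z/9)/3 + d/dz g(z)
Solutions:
 g(z) = C1 + 3*sin(8*z/9)/4


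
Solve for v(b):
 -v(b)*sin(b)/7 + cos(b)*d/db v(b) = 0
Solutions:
 v(b) = C1/cos(b)^(1/7)


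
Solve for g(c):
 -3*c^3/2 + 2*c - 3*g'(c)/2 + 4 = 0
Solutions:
 g(c) = C1 - c^4/4 + 2*c^2/3 + 8*c/3


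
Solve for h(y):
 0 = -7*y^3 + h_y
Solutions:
 h(y) = C1 + 7*y^4/4


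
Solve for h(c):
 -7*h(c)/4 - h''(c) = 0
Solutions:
 h(c) = C1*sin(sqrt(7)*c/2) + C2*cos(sqrt(7)*c/2)


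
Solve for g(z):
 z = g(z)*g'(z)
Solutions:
 g(z) = -sqrt(C1 + z^2)
 g(z) = sqrt(C1 + z^2)


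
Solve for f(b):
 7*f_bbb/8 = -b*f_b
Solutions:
 f(b) = C1 + Integral(C2*airyai(-2*7^(2/3)*b/7) + C3*airybi(-2*7^(2/3)*b/7), b)


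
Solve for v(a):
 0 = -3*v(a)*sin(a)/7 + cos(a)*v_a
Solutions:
 v(a) = C1/cos(a)^(3/7)


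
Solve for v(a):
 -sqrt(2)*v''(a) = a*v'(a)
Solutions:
 v(a) = C1 + C2*erf(2^(1/4)*a/2)


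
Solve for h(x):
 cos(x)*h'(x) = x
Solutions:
 h(x) = C1 + Integral(x/cos(x), x)


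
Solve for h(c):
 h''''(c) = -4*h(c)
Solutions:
 h(c) = (C1*sin(c) + C2*cos(c))*exp(-c) + (C3*sin(c) + C4*cos(c))*exp(c)


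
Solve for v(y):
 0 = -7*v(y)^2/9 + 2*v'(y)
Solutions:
 v(y) = -18/(C1 + 7*y)


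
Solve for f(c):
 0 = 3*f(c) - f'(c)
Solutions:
 f(c) = C1*exp(3*c)


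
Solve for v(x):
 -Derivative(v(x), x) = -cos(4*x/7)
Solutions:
 v(x) = C1 + 7*sin(4*x/7)/4


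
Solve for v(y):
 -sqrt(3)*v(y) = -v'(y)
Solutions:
 v(y) = C1*exp(sqrt(3)*y)


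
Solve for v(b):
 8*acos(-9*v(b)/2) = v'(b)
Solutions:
 Integral(1/acos(-9*_y/2), (_y, v(b))) = C1 + 8*b


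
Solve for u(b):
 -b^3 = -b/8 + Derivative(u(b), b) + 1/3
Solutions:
 u(b) = C1 - b^4/4 + b^2/16 - b/3


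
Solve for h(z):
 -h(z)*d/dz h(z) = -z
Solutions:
 h(z) = -sqrt(C1 + z^2)
 h(z) = sqrt(C1 + z^2)


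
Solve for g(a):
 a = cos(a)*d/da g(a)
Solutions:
 g(a) = C1 + Integral(a/cos(a), a)


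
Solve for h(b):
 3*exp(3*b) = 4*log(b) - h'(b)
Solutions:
 h(b) = C1 + 4*b*log(b) - 4*b - exp(3*b)


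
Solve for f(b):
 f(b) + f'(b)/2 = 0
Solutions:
 f(b) = C1*exp(-2*b)


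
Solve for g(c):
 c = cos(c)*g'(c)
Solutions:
 g(c) = C1 + Integral(c/cos(c), c)


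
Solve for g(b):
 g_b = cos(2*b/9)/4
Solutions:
 g(b) = C1 + 9*sin(2*b/9)/8


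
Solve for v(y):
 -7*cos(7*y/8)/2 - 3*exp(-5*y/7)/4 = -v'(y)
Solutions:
 v(y) = C1 + 4*sin(7*y/8) - 21*exp(-5*y/7)/20


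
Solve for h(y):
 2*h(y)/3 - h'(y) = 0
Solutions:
 h(y) = C1*exp(2*y/3)


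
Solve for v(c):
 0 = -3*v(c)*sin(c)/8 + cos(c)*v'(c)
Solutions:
 v(c) = C1/cos(c)^(3/8)


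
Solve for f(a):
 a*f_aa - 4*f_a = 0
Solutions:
 f(a) = C1 + C2*a^5


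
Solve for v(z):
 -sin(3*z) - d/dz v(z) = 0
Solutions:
 v(z) = C1 + cos(3*z)/3


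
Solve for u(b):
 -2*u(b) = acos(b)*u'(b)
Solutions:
 u(b) = C1*exp(-2*Integral(1/acos(b), b))


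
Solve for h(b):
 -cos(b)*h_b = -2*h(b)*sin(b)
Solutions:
 h(b) = C1/cos(b)^2


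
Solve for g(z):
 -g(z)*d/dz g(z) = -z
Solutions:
 g(z) = -sqrt(C1 + z^2)
 g(z) = sqrt(C1 + z^2)


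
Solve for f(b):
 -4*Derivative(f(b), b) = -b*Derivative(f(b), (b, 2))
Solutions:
 f(b) = C1 + C2*b^5


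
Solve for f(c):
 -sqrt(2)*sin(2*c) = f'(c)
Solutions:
 f(c) = C1 + sqrt(2)*cos(2*c)/2


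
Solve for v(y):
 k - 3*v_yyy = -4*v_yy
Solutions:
 v(y) = C1 + C2*y + C3*exp(4*y/3) - k*y^2/8


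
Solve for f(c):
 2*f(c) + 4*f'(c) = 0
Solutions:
 f(c) = C1*exp(-c/2)


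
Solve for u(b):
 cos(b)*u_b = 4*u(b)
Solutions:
 u(b) = C1*(sin(b)^2 + 2*sin(b) + 1)/(sin(b)^2 - 2*sin(b) + 1)


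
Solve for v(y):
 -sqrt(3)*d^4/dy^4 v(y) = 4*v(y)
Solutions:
 v(y) = (C1*sin(3^(7/8)*y/3) + C2*cos(3^(7/8)*y/3))*exp(-3^(7/8)*y/3) + (C3*sin(3^(7/8)*y/3) + C4*cos(3^(7/8)*y/3))*exp(3^(7/8)*y/3)


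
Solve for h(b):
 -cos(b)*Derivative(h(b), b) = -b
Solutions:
 h(b) = C1 + Integral(b/cos(b), b)


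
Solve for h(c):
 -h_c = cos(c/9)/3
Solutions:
 h(c) = C1 - 3*sin(c/9)


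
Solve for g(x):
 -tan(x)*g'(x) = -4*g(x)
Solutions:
 g(x) = C1*sin(x)^4


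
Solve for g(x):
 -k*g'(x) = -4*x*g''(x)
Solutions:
 g(x) = C1 + x^(re(k)/4 + 1)*(C2*sin(log(x)*Abs(im(k))/4) + C3*cos(log(x)*im(k)/4))


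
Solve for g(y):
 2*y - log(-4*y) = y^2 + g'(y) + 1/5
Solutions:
 g(y) = C1 - y^3/3 + y^2 - y*log(-y) + y*(4/5 - 2*log(2))


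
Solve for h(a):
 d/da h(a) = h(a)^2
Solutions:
 h(a) = -1/(C1 + a)


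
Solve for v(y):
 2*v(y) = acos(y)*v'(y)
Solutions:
 v(y) = C1*exp(2*Integral(1/acos(y), y))


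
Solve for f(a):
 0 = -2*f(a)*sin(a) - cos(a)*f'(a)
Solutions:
 f(a) = C1*cos(a)^2


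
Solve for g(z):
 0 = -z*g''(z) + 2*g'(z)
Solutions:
 g(z) = C1 + C2*z^3


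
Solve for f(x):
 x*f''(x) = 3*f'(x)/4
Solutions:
 f(x) = C1 + C2*x^(7/4)


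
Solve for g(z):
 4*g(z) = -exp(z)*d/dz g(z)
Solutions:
 g(z) = C1*exp(4*exp(-z))


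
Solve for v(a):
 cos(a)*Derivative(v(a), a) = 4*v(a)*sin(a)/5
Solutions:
 v(a) = C1/cos(a)^(4/5)


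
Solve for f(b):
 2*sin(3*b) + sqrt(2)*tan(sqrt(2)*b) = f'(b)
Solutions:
 f(b) = C1 - log(cos(sqrt(2)*b)) - 2*cos(3*b)/3


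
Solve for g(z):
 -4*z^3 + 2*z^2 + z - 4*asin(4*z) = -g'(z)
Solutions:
 g(z) = C1 + z^4 - 2*z^3/3 - z^2/2 + 4*z*asin(4*z) + sqrt(1 - 16*z^2)


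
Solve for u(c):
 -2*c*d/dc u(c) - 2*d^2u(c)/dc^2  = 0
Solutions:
 u(c) = C1 + C2*erf(sqrt(2)*c/2)


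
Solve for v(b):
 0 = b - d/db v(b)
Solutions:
 v(b) = C1 + b^2/2


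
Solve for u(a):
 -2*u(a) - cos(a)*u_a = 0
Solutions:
 u(a) = C1*(sin(a) - 1)/(sin(a) + 1)


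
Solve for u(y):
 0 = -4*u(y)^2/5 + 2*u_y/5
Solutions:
 u(y) = -1/(C1 + 2*y)


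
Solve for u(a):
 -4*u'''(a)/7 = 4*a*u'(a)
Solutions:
 u(a) = C1 + Integral(C2*airyai(-7^(1/3)*a) + C3*airybi(-7^(1/3)*a), a)


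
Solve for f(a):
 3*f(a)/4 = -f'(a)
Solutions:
 f(a) = C1*exp(-3*a/4)


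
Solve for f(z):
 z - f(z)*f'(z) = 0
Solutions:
 f(z) = -sqrt(C1 + z^2)
 f(z) = sqrt(C1 + z^2)


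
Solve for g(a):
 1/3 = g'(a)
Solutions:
 g(a) = C1 + a/3


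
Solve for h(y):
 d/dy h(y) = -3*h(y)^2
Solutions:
 h(y) = 1/(C1 + 3*y)


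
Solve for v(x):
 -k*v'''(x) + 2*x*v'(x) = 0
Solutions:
 v(x) = C1 + Integral(C2*airyai(2^(1/3)*x*(1/k)^(1/3)) + C3*airybi(2^(1/3)*x*(1/k)^(1/3)), x)


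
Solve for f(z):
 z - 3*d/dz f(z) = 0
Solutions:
 f(z) = C1 + z^2/6


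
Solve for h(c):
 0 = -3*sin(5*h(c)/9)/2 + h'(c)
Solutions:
 -3*c/2 + 9*log(cos(5*h(c)/9) - 1)/10 - 9*log(cos(5*h(c)/9) + 1)/10 = C1


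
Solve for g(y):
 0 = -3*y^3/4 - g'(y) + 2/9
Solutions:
 g(y) = C1 - 3*y^4/16 + 2*y/9


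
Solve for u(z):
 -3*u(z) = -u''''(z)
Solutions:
 u(z) = C1*exp(-3^(1/4)*z) + C2*exp(3^(1/4)*z) + C3*sin(3^(1/4)*z) + C4*cos(3^(1/4)*z)


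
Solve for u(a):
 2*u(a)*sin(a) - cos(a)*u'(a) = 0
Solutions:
 u(a) = C1/cos(a)^2


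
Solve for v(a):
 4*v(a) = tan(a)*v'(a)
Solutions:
 v(a) = C1*sin(a)^4


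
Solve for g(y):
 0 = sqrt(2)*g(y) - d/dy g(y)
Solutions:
 g(y) = C1*exp(sqrt(2)*y)


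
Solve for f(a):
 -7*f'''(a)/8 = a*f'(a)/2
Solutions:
 f(a) = C1 + Integral(C2*airyai(-14^(2/3)*a/7) + C3*airybi(-14^(2/3)*a/7), a)


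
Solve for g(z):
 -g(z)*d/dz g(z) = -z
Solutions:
 g(z) = -sqrt(C1 + z^2)
 g(z) = sqrt(C1 + z^2)


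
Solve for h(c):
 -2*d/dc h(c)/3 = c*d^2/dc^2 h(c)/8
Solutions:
 h(c) = C1 + C2/c^(13/3)


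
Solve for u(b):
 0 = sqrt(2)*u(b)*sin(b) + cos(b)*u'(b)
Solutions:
 u(b) = C1*cos(b)^(sqrt(2))


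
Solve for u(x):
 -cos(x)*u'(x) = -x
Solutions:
 u(x) = C1 + Integral(x/cos(x), x)


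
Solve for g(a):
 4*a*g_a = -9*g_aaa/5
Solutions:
 g(a) = C1 + Integral(C2*airyai(-60^(1/3)*a/3) + C3*airybi(-60^(1/3)*a/3), a)


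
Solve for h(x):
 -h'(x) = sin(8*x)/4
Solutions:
 h(x) = C1 + cos(8*x)/32


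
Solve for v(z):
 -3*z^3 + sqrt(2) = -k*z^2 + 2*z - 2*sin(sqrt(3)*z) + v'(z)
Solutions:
 v(z) = C1 + k*z^3/3 - 3*z^4/4 - z^2 + sqrt(2)*z - 2*sqrt(3)*cos(sqrt(3)*z)/3


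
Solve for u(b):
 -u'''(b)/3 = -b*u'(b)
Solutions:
 u(b) = C1 + Integral(C2*airyai(3^(1/3)*b) + C3*airybi(3^(1/3)*b), b)


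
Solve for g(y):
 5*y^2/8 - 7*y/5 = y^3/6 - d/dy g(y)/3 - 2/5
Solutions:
 g(y) = C1 + y^4/8 - 5*y^3/8 + 21*y^2/10 - 6*y/5


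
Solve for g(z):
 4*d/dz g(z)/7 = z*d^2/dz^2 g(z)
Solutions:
 g(z) = C1 + C2*z^(11/7)


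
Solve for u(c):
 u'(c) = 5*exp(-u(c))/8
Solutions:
 u(c) = log(C1 + 5*c/8)


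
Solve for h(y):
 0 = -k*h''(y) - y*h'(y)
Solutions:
 h(y) = C1 + C2*sqrt(k)*erf(sqrt(2)*y*sqrt(1/k)/2)


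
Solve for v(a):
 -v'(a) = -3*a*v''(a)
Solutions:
 v(a) = C1 + C2*a^(4/3)


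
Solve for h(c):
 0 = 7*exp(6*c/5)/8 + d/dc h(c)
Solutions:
 h(c) = C1 - 35*exp(6*c/5)/48


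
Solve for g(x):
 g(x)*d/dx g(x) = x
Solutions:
 g(x) = -sqrt(C1 + x^2)
 g(x) = sqrt(C1 + x^2)


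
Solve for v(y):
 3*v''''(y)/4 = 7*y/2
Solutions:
 v(y) = C1 + C2*y + C3*y^2 + C4*y^3 + 7*y^5/180


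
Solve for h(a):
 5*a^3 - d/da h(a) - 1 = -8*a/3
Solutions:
 h(a) = C1 + 5*a^4/4 + 4*a^2/3 - a


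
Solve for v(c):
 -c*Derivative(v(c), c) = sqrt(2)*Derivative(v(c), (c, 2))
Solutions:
 v(c) = C1 + C2*erf(2^(1/4)*c/2)


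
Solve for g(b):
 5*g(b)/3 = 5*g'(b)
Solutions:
 g(b) = C1*exp(b/3)


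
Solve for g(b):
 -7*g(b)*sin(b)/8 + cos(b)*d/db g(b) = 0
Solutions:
 g(b) = C1/cos(b)^(7/8)


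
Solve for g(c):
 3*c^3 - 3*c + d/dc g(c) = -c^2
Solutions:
 g(c) = C1 - 3*c^4/4 - c^3/3 + 3*c^2/2


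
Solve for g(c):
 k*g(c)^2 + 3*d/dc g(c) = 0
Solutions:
 g(c) = 3/(C1 + c*k)


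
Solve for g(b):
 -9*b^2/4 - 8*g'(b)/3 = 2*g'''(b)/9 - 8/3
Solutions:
 g(b) = C1 + C2*sin(2*sqrt(3)*b) + C3*cos(2*sqrt(3)*b) - 9*b^3/32 + 73*b/64


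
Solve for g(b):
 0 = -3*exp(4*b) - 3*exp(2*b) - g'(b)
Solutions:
 g(b) = C1 - 3*exp(4*b)/4 - 3*exp(2*b)/2


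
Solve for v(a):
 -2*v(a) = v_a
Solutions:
 v(a) = C1*exp(-2*a)


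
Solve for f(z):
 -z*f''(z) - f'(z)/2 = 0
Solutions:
 f(z) = C1 + C2*sqrt(z)


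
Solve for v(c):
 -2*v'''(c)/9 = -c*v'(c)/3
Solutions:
 v(c) = C1 + Integral(C2*airyai(2^(2/3)*3^(1/3)*c/2) + C3*airybi(2^(2/3)*3^(1/3)*c/2), c)


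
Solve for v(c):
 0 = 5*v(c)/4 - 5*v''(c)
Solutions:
 v(c) = C1*exp(-c/2) + C2*exp(c/2)


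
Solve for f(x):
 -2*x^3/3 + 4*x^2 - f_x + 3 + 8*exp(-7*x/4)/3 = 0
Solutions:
 f(x) = C1 - x^4/6 + 4*x^3/3 + 3*x - 32*exp(-7*x/4)/21


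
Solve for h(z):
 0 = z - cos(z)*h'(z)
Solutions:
 h(z) = C1 + Integral(z/cos(z), z)


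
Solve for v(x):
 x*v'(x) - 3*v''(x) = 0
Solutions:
 v(x) = C1 + C2*erfi(sqrt(6)*x/6)


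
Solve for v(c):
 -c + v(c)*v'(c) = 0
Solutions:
 v(c) = -sqrt(C1 + c^2)
 v(c) = sqrt(C1 + c^2)


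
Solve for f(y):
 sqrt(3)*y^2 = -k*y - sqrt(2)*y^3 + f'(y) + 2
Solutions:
 f(y) = C1 + k*y^2/2 + sqrt(2)*y^4/4 + sqrt(3)*y^3/3 - 2*y


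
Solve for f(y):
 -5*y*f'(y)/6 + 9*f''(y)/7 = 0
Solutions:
 f(y) = C1 + C2*erfi(sqrt(105)*y/18)


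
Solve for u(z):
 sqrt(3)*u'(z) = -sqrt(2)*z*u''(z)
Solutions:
 u(z) = C1 + C2*z^(1 - sqrt(6)/2)


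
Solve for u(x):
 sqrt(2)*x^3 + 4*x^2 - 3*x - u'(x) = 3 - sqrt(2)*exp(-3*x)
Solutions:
 u(x) = C1 + sqrt(2)*x^4/4 + 4*x^3/3 - 3*x^2/2 - 3*x - sqrt(2)*exp(-3*x)/3


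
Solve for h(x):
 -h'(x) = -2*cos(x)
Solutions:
 h(x) = C1 + 2*sin(x)


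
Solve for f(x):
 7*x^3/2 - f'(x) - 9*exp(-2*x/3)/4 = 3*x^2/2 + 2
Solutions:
 f(x) = C1 + 7*x^4/8 - x^3/2 - 2*x + 27*exp(-2*x/3)/8


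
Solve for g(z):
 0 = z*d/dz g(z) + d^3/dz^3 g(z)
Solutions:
 g(z) = C1 + Integral(C2*airyai(-z) + C3*airybi(-z), z)


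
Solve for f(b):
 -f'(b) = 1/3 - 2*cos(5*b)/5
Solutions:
 f(b) = C1 - b/3 + 2*sin(5*b)/25


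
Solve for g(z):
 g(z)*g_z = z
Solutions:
 g(z) = -sqrt(C1 + z^2)
 g(z) = sqrt(C1 + z^2)


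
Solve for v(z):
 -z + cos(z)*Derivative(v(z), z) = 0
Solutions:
 v(z) = C1 + Integral(z/cos(z), z)


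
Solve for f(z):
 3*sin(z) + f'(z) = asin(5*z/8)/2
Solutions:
 f(z) = C1 + z*asin(5*z/8)/2 + sqrt(64 - 25*z^2)/10 + 3*cos(z)


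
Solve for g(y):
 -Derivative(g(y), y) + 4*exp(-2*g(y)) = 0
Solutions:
 g(y) = log(-sqrt(C1 + 8*y))
 g(y) = log(C1 + 8*y)/2


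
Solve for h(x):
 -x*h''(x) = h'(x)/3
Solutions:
 h(x) = C1 + C2*x^(2/3)


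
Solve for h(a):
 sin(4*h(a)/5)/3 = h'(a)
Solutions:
 -a/3 + 5*log(cos(4*h(a)/5) - 1)/8 - 5*log(cos(4*h(a)/5) + 1)/8 = C1


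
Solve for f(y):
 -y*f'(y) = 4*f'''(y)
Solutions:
 f(y) = C1 + Integral(C2*airyai(-2^(1/3)*y/2) + C3*airybi(-2^(1/3)*y/2), y)


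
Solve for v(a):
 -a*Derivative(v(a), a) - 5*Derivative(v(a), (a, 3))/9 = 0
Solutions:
 v(a) = C1 + Integral(C2*airyai(-15^(2/3)*a/5) + C3*airybi(-15^(2/3)*a/5), a)


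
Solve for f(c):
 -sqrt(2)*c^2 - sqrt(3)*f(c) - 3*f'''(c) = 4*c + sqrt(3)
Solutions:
 f(c) = C3*exp(-3^(5/6)*c/3) - sqrt(6)*c^2/3 - 4*sqrt(3)*c/3 + (C1*sin(3^(1/3)*c/2) + C2*cos(3^(1/3)*c/2))*exp(3^(5/6)*c/6) - 1


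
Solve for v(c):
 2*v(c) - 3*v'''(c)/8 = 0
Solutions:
 v(c) = C3*exp(2*2^(1/3)*3^(2/3)*c/3) + (C1*sin(2^(1/3)*3^(1/6)*c) + C2*cos(2^(1/3)*3^(1/6)*c))*exp(-2^(1/3)*3^(2/3)*c/3)


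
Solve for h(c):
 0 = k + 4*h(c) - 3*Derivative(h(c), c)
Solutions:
 h(c) = C1*exp(4*c/3) - k/4


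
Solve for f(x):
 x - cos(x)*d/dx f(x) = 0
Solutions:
 f(x) = C1 + Integral(x/cos(x), x)


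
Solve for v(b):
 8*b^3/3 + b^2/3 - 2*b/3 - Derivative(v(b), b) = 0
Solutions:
 v(b) = C1 + 2*b^4/3 + b^3/9 - b^2/3


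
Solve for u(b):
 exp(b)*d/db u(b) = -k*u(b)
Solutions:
 u(b) = C1*exp(k*exp(-b))


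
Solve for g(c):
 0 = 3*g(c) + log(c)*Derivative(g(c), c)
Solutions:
 g(c) = C1*exp(-3*li(c))


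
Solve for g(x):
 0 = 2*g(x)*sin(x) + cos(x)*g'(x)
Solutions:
 g(x) = C1*cos(x)^2


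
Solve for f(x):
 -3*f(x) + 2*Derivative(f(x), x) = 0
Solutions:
 f(x) = C1*exp(3*x/2)


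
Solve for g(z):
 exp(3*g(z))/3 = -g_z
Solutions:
 g(z) = log((-1 - sqrt(3)*I)*(1/(C1 + z))^(1/3)/2)
 g(z) = log((-1 + sqrt(3)*I)*(1/(C1 + z))^(1/3)/2)
 g(z) = log(1/(C1 + z))/3


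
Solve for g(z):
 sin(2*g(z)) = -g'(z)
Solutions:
 g(z) = pi - acos((-C1 - exp(4*z))/(C1 - exp(4*z)))/2
 g(z) = acos((-C1 - exp(4*z))/(C1 - exp(4*z)))/2


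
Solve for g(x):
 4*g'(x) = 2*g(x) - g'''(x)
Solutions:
 g(x) = C1*exp(x*(-3*(1 + sqrt(273)/9)^(1/3) + 4/(1 + sqrt(273)/9)^(1/3))/6)*sin(sqrt(3)*x*(4/(1 + sqrt(273)/9)^(1/3) + 3*(1 + sqrt(273)/9)^(1/3))/6) + C2*exp(x*(-3*(1 + sqrt(273)/9)^(1/3) + 4/(1 + sqrt(273)/9)^(1/3))/6)*cos(sqrt(3)*x*(4/(1 + sqrt(273)/9)^(1/3) + 3*(1 + sqrt(273)/9)^(1/3))/6) + C3*exp(x*(-4/(3*(1 + sqrt(273)/9)^(1/3)) + (1 + sqrt(273)/9)^(1/3)))


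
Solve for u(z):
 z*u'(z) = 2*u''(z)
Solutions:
 u(z) = C1 + C2*erfi(z/2)


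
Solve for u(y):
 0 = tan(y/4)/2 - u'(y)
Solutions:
 u(y) = C1 - 2*log(cos(y/4))


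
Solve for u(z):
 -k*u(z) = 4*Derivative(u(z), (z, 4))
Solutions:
 u(z) = C1*exp(-sqrt(2)*z*(-k)^(1/4)/2) + C2*exp(sqrt(2)*z*(-k)^(1/4)/2) + C3*exp(-sqrt(2)*I*z*(-k)^(1/4)/2) + C4*exp(sqrt(2)*I*z*(-k)^(1/4)/2)


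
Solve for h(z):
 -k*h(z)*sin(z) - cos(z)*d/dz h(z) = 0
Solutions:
 h(z) = C1*exp(k*log(cos(z)))


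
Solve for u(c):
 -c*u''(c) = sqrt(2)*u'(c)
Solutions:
 u(c) = C1 + C2*c^(1 - sqrt(2))


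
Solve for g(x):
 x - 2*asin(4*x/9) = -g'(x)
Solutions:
 g(x) = C1 - x^2/2 + 2*x*asin(4*x/9) + sqrt(81 - 16*x^2)/2


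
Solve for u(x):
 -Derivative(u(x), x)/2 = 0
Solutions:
 u(x) = C1


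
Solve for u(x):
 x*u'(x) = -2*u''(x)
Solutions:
 u(x) = C1 + C2*erf(x/2)


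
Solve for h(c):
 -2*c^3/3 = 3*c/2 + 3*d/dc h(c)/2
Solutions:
 h(c) = C1 - c^4/9 - c^2/2


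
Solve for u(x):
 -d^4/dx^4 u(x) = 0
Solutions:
 u(x) = C1 + C2*x + C3*x^2 + C4*x^3


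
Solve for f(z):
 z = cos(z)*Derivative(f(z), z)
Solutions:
 f(z) = C1 + Integral(z/cos(z), z)


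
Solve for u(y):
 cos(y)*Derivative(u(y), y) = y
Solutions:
 u(y) = C1 + Integral(y/cos(y), y)


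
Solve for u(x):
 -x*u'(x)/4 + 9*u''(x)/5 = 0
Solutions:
 u(x) = C1 + C2*erfi(sqrt(10)*x/12)


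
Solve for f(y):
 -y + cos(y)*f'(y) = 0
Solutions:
 f(y) = C1 + Integral(y/cos(y), y)


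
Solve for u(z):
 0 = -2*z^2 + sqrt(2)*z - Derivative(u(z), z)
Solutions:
 u(z) = C1 - 2*z^3/3 + sqrt(2)*z^2/2


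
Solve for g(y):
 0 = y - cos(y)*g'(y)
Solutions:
 g(y) = C1 + Integral(y/cos(y), y)


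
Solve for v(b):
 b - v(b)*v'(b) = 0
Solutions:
 v(b) = -sqrt(C1 + b^2)
 v(b) = sqrt(C1 + b^2)


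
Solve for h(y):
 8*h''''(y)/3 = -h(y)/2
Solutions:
 h(y) = (C1*sin(sqrt(2)*3^(1/4)*y/4) + C2*cos(sqrt(2)*3^(1/4)*y/4))*exp(-sqrt(2)*3^(1/4)*y/4) + (C3*sin(sqrt(2)*3^(1/4)*y/4) + C4*cos(sqrt(2)*3^(1/4)*y/4))*exp(sqrt(2)*3^(1/4)*y/4)


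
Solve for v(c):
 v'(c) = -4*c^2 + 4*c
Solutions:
 v(c) = C1 - 4*c^3/3 + 2*c^2


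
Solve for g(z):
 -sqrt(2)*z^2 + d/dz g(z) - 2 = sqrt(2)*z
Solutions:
 g(z) = C1 + sqrt(2)*z^3/3 + sqrt(2)*z^2/2 + 2*z


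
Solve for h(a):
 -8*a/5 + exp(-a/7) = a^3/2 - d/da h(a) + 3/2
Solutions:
 h(a) = C1 + a^4/8 + 4*a^2/5 + 3*a/2 + 7*exp(-a/7)


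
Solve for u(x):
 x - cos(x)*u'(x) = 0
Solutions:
 u(x) = C1 + Integral(x/cos(x), x)


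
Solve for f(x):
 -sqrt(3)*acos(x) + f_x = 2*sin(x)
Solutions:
 f(x) = C1 + sqrt(3)*(x*acos(x) - sqrt(1 - x^2)) - 2*cos(x)


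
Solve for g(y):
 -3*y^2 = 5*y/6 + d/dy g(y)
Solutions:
 g(y) = C1 - y^3 - 5*y^2/12


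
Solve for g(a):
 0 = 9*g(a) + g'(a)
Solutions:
 g(a) = C1*exp(-9*a)


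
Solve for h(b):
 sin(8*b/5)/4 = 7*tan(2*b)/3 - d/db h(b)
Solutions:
 h(b) = C1 - 7*log(cos(2*b))/6 + 5*cos(8*b/5)/32


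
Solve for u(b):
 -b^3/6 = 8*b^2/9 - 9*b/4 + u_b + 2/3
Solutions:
 u(b) = C1 - b^4/24 - 8*b^3/27 + 9*b^2/8 - 2*b/3


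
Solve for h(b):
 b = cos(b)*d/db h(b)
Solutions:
 h(b) = C1 + Integral(b/cos(b), b)


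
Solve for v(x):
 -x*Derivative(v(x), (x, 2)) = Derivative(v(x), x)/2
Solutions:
 v(x) = C1 + C2*sqrt(x)


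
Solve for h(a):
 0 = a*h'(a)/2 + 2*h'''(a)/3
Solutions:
 h(a) = C1 + Integral(C2*airyai(-6^(1/3)*a/2) + C3*airybi(-6^(1/3)*a/2), a)


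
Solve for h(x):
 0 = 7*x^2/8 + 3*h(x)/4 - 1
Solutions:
 h(x) = 4/3 - 7*x^2/6


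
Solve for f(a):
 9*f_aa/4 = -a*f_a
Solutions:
 f(a) = C1 + C2*erf(sqrt(2)*a/3)


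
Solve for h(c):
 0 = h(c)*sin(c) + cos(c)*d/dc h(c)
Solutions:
 h(c) = C1*cos(c)


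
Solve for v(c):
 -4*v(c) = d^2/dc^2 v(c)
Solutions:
 v(c) = C1*sin(2*c) + C2*cos(2*c)


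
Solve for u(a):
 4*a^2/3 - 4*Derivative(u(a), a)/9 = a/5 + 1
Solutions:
 u(a) = C1 + a^3 - 9*a^2/40 - 9*a/4


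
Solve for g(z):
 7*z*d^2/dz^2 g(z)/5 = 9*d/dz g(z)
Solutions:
 g(z) = C1 + C2*z^(52/7)


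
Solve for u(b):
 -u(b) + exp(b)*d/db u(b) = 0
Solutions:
 u(b) = C1*exp(-exp(-b))


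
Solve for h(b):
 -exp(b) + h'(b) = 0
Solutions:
 h(b) = C1 + exp(b)


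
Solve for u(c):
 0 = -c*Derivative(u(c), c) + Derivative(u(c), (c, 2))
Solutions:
 u(c) = C1 + C2*erfi(sqrt(2)*c/2)


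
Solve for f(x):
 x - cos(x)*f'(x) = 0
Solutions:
 f(x) = C1 + Integral(x/cos(x), x)


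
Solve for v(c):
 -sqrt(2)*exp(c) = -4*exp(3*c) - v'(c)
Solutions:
 v(c) = C1 - 4*exp(3*c)/3 + sqrt(2)*exp(c)


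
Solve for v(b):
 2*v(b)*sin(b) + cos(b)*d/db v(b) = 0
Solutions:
 v(b) = C1*cos(b)^2


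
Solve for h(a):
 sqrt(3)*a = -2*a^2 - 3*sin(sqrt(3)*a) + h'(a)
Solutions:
 h(a) = C1 + 2*a^3/3 + sqrt(3)*a^2/2 - sqrt(3)*cos(sqrt(3)*a)


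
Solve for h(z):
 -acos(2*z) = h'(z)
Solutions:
 h(z) = C1 - z*acos(2*z) + sqrt(1 - 4*z^2)/2


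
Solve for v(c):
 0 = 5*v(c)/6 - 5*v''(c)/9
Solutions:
 v(c) = C1*exp(-sqrt(6)*c/2) + C2*exp(sqrt(6)*c/2)


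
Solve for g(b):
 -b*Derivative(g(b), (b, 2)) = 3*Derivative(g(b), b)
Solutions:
 g(b) = C1 + C2/b^2


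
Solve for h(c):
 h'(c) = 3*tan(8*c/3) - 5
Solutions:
 h(c) = C1 - 5*c - 9*log(cos(8*c/3))/8


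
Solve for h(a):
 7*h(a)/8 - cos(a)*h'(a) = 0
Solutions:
 h(a) = C1*(sin(a) + 1)^(7/16)/(sin(a) - 1)^(7/16)


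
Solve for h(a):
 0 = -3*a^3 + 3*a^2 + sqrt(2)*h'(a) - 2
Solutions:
 h(a) = C1 + 3*sqrt(2)*a^4/8 - sqrt(2)*a^3/2 + sqrt(2)*a


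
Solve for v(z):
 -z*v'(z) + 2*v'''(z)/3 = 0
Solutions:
 v(z) = C1 + Integral(C2*airyai(2^(2/3)*3^(1/3)*z/2) + C3*airybi(2^(2/3)*3^(1/3)*z/2), z)


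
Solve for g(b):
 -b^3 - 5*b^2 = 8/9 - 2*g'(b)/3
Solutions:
 g(b) = C1 + 3*b^4/8 + 5*b^3/2 + 4*b/3


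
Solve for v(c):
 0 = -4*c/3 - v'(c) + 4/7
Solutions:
 v(c) = C1 - 2*c^2/3 + 4*c/7


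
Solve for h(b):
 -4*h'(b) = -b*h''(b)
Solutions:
 h(b) = C1 + C2*b^5


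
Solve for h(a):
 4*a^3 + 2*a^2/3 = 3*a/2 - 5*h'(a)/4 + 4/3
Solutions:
 h(a) = C1 - 4*a^4/5 - 8*a^3/45 + 3*a^2/5 + 16*a/15


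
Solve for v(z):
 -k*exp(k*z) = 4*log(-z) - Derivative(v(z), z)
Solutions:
 v(z) = C1 + 4*z*log(-z) - 4*z + exp(k*z)


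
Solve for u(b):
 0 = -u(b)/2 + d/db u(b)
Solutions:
 u(b) = C1*exp(b/2)


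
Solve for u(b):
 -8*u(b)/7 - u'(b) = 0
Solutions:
 u(b) = C1*exp(-8*b/7)


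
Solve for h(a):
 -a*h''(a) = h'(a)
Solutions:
 h(a) = C1 + C2*log(a)


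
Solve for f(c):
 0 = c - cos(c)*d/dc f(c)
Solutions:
 f(c) = C1 + Integral(c/cos(c), c)


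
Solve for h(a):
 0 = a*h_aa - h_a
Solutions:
 h(a) = C1 + C2*a^2


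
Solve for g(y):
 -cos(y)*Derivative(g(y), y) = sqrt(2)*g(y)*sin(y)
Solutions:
 g(y) = C1*cos(y)^(sqrt(2))


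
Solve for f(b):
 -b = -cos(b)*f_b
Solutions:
 f(b) = C1 + Integral(b/cos(b), b)


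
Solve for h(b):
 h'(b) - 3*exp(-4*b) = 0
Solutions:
 h(b) = C1 - 3*exp(-4*b)/4


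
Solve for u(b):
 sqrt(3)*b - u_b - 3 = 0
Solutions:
 u(b) = C1 + sqrt(3)*b^2/2 - 3*b


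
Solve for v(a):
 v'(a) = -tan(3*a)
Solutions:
 v(a) = C1 + log(cos(3*a))/3


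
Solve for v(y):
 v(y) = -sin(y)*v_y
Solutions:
 v(y) = C1*sqrt(cos(y) + 1)/sqrt(cos(y) - 1)


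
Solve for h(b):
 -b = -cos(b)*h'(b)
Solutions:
 h(b) = C1 + Integral(b/cos(b), b)


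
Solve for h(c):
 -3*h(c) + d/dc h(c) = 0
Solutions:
 h(c) = C1*exp(3*c)


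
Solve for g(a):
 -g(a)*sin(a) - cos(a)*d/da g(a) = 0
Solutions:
 g(a) = C1*cos(a)


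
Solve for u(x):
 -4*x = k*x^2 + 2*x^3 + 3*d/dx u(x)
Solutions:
 u(x) = C1 - k*x^3/9 - x^4/6 - 2*x^2/3
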